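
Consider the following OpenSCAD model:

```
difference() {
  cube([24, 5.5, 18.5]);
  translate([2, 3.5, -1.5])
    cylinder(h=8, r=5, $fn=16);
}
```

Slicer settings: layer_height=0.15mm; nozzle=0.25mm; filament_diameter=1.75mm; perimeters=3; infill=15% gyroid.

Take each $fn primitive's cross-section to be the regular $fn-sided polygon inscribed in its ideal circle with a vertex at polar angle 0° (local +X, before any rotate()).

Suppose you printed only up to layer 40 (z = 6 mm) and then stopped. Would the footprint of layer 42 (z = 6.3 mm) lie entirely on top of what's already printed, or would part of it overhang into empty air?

Compare the two slices. At z = 6: the 24×5.5 cube contributes its full rectangle (area 132.00 mm²); the cylinder at (2, 3.5): section is a regular 16-gon, circumradius r=5 (area = (16/2)·5.000²·sin(360°/16) = 76.54 mm²); After the difference (first − rest): starting from the 24×5.5 cube (132.00 mm²), the r=5 cylinder at (2, 3.5) partially overlaps it — only the 36.29 mm² overlap (of its 76.54 mm²) is removed, clipping the outline — area = 95.71 mm². At z = 6.3: the cube is present — its section is the full 24×5.5 rectangle (area 132.00 mm²); the r=5 cylinder at (2, 3.5) contributes a regular 16-gon of circumradius 5 (area = (16/2)·5.000²·sin(360°/16) = 76.54 mm²); After the difference (first − rest): starting from the 24×5.5 cube (132.00 mm²), the r=5 cylinder at (2, 3.5) partially overlaps it — only the 36.29 mm² overlap (of its 76.54 mm²) is removed, clipping the outline — area = 95.71 mm². Checking containment: the cross-section at z = 6.3 is a subset of the cross-section at z = 6.

entirely on top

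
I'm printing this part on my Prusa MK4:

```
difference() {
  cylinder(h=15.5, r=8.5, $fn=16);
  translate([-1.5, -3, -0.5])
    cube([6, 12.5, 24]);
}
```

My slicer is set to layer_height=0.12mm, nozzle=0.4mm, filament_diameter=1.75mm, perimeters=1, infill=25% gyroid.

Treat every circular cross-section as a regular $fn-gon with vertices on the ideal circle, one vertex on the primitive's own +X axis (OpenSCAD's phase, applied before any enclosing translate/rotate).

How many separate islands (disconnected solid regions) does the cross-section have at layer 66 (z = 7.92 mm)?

At z = 7.92 mm: the r=8.5 cylinder contributes a regular 16-gon of circumradius 8.5; the 6×12.5 cube at (-1.5, -3) contributes its full rectangle; Taking the first minus the rest: starting from the r=8.5 cylinder, the 6×12.5 cube at (-1.5, -3) partially overlaps it — only the 66.40 mm² overlap (of its 75.00 mm²) is removed, clipping the outline — 1 connected region. Overall, the cross-section is a single solid region. Island count = 1.

1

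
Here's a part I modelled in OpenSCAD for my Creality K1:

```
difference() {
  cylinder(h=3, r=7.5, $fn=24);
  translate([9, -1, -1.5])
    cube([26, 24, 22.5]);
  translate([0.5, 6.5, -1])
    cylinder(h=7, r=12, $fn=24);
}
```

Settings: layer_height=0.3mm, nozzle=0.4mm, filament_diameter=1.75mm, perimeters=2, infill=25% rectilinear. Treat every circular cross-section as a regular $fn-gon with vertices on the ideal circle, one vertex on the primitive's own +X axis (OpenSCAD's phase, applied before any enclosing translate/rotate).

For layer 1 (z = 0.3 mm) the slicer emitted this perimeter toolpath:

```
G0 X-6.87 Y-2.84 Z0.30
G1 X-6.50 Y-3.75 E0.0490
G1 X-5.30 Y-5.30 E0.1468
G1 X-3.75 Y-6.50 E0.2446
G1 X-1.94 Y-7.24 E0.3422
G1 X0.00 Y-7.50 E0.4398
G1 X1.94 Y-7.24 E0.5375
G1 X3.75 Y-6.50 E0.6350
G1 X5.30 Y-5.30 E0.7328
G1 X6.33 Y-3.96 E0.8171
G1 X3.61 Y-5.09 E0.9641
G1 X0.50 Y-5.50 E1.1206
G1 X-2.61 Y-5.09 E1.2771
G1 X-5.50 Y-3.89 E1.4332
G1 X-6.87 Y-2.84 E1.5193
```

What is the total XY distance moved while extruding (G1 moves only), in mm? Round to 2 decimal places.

Sum the Euclidean lengths of each G1 segment: total = 30.45 mm.

30.45 mm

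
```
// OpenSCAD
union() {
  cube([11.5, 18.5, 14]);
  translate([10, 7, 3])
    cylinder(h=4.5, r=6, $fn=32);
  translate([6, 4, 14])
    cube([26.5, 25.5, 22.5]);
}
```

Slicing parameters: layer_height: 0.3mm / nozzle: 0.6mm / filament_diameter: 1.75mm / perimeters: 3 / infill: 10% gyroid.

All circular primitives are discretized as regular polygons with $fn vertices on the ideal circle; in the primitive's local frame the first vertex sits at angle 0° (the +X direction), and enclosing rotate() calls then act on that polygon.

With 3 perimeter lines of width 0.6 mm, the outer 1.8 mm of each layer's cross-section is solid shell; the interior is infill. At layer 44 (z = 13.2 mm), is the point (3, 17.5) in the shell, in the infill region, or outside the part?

At z = 13.2 mm: the cube is present — its section is the full 11.5×18.5 rectangle; the cylinder at (10, 7) does not reach this height (z outside [3, 7.5]); the cube at (6, 4) does not reach this height (z outside [14, 36.5]); Merging all regions: only the 11.5×18.5 cube is present, so the union is just that shape — 1 connected region. Overall, the cross-section is a single solid region. The nearest boundary edge runs (11.50, 18.50)→(0.00, 18.50); distance from the point to it = 1.00 mm. The point is inside the cross-section, 1.00 mm from the nearest boundary — within the 1.8 mm shell band (3 × 0.6).

shell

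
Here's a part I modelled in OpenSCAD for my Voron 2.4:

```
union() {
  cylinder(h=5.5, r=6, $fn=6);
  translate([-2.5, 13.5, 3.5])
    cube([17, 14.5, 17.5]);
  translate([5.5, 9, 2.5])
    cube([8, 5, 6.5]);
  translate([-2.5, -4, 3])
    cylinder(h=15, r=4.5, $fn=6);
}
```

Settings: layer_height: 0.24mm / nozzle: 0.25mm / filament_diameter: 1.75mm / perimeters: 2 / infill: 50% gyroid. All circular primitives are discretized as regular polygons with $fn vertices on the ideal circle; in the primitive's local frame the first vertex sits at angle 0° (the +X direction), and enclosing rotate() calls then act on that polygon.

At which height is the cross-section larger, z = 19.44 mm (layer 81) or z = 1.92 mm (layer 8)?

Layer 81 (z = 19.44): the cylinder is absent (z outside [0, 5.5]); the cube at (-2.5, 13.5) is present — its section is the full 17×14.5 rectangle (area 246.50 mm²); the cube at (5.5, 9) does not reach this height (z outside [2.5, 9]); the cylinder at (-2.5, -4) is not intersected at this z (z outside [3, 18]); Combining (union): only the 17×14.5 cube at (-2.5, 13.5) is present, so the union is just that shape — area = 246.50 mm². So its area = 246.50 mm². Layer 8 (z = 1.92): the cylinder: section is a regular 6-gon, circumradius r=6 (area = (6/2)·6.000²·sin(360°/6) = 93.53 mm²); the cube at (-2.5, 13.5) is not intersected at this z (z outside [3.5, 21]); the cube at (5.5, 9) is not intersected at this z (z outside [2.5, 9]); the cylinder at (-2.5, -4) does not reach this height (z outside [3, 18]); Merging all regions: only the r=6 cylinder is present, so the union is just that shape — area = 93.53 mm². So its area = 93.53 mm². Layer 81 is larger (246.50 vs 93.53 mm²).

layer 81 (z = 19.44 mm)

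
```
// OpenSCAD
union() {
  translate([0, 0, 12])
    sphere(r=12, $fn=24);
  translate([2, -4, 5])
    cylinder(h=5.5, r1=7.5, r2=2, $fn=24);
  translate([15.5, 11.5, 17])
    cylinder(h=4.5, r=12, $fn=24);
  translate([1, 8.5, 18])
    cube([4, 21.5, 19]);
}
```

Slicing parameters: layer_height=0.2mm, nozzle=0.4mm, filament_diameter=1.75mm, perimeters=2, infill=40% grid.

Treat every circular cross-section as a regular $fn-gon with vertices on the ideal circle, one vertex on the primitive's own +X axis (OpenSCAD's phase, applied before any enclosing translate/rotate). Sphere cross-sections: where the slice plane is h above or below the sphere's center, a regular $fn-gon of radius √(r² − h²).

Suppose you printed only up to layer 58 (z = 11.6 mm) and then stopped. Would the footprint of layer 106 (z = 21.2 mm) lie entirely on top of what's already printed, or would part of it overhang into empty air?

part overhangs

Compare the two slices. At z = 11.6: the sphere: section is a regular 24-gon, circumradius = √(r²−h²) = √(12²−0.4²) = 11.993 (area = (24/2)·11.993²·sin(360°/24) = 446.74 mm²); the cone at (2, -4) is absent (z outside [5, 10.5]); the cylinder at (15.5, 11.5) does not reach this height (z outside [17, 21.5]); the cube at (1, 8.5) is absent (z outside [18, 37]); Combining (union): only the r=12 sphere is present, so the union is just that shape — area = 446.74 mm². At z = 21.2: the r=12 sphere contributes a regular 24-gon of circumradius √(12²−9.2²) = 7.705 (area = (24/2)·7.705²·sin(360°/24) = 184.36 mm²); the cone at (2, -4) is absent (z outside [5, 10.5]); the cylinder at (15.5, 11.5): section is a regular 24-gon, circumradius r=12 (area = (24/2)·12.000²·sin(360°/24) = 447.24 mm²); the 4×21.5 cube at (1, 8.5) contributes its full rectangle (area 86.00 mm²); Taking the union: the regions partially overlap — summed areas 717.60 mm² minus the doubly-counted overlap 10.03 mm² gives 707.57 mm² — area = 707.57 mm². Checking containment: at z = 21.2 the cross-section extends beyond the z = 11.6 cross-section by about 471.88 mm².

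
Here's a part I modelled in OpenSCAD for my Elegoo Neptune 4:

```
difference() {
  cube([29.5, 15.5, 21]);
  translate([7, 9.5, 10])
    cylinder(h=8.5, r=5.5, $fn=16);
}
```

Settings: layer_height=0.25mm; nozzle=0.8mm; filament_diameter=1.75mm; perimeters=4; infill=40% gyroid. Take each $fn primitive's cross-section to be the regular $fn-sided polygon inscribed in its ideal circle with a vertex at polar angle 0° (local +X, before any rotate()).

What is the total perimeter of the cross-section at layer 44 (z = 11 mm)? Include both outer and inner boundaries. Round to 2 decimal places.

124.34 mm

At z = 11 mm: the cube is present — its section is the full 29.5×15.5 rectangle (perimeter 90.00 mm); the r=5.5 cylinder at (7, 9.5) contributes a regular 16-gon of circumradius 5.5 (perimeter = 2·16·5.500·sin(180°/16) = 34.34 mm); After the difference (first − rest): starting from the 29.5×15.5 cube, the r=5.5 cylinder at (7, 9.5) lies wholly inside it (removes its full 92.61 mm² and its 34.34 mm outline becomes a hole wall) — boundary (outer + 1 inner loop) = 124.34 mm. Overall, the cross-section is one region with 1 hole. Total boundary length (outer + inner) = 124.34 mm.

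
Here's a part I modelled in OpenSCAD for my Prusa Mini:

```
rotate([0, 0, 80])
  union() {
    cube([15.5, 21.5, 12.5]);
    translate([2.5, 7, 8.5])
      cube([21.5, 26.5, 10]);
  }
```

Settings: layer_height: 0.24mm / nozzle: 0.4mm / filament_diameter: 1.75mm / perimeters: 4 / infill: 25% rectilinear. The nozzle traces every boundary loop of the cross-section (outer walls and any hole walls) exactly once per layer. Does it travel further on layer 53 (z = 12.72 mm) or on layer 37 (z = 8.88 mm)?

Layer 53 (z = 12.72): the cube does not reach this height (z outside [0, 12.5]); the 21.5×26.5 cube at (2.5, 7) contributes its full rectangle (perimeter 96.00 mm); Combining (union): only the 21.5×26.5 cube at (2.5, 7) is present, so the union is just that shape — boundary = 96.00 mm; (whole slice rotated 80° about Z — lengths, areas and connectivity unchanged). So its perimeter = 96.00 mm. Layer 37 (z = 8.88): the cube (footprint 15.5×21.5) is included at this height (perimeter 74.00 mm); the 21.5×26.5 cube at (2.5, 7) contributes its full rectangle (perimeter 96.00 mm); Combining (union): the regions partially overlap (shared area 188.50 mm²), so the edge portions inside another operand are dropped and the merged outline is re-measured after clipping — boundary = 115.00 mm; (rotated 80° about Z; rotation is an isometry so areas/perimeters/island counts are preserved). So its perimeter = 115.00 mm. Layer 37 is larger (115.00 vs 96.00 mm).

layer 37 (z = 8.88 mm)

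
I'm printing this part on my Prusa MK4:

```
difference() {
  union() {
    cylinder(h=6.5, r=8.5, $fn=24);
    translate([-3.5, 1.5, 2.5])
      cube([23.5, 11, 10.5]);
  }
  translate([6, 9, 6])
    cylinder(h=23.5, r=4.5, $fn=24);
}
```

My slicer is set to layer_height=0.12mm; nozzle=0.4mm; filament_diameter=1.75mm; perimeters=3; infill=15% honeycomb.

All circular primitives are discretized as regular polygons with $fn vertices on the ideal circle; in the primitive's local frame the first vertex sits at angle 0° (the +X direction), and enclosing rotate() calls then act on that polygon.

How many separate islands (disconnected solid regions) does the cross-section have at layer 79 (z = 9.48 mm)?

At z = 9.48 mm: the cylinder is not intersected at this z (z outside [0, 6.5]); the cube at (-3.5, 1.5) (footprint 23.5×11) is included at this height; Merging all regions: only the 23.5×11 cube at (-3.5, 1.5) is present, so the union is just that shape — 1 connected region; the r=4.5 cylinder at (6, 9) contributes a regular 24-gon of circumradius 4.5; Subtracting the remaining from the first: starting from that combined region, the r=4.5 cylinder at (6, 9) partially overlaps it — only the 59.19 mm² overlap (of its 62.89 mm²) is removed, clipping the outline — 1 connected region. Overall, the cross-section is a single solid region. Island count = 1.

1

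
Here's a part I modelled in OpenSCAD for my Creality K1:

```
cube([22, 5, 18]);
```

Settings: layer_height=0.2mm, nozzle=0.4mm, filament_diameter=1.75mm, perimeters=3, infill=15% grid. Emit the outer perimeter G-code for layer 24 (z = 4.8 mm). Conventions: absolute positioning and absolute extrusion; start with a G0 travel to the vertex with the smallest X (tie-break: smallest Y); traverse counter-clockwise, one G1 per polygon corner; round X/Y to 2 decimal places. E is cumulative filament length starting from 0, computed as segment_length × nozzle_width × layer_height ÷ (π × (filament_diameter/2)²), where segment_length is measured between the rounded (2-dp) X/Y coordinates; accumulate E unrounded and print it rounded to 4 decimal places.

G0 X0.00 Y0.00 Z4.80
G1 X22.00 Y0.00 E0.7317
G1 X22.00 Y5.00 E0.8980
G1 X0.00 Y5.00 E1.6297
G1 X0.00 Y0.00 E1.7960

At z = 4.8 mm: the cube is present — its section is the full 22×5 rectangle. The outline is a single polygon with 4 vertices. Extrusion per mm of travel: 0.4 × 0.2 / (π × 0.875²) = 0.033260. Accumulating E over each segment gives final E = 1.7960.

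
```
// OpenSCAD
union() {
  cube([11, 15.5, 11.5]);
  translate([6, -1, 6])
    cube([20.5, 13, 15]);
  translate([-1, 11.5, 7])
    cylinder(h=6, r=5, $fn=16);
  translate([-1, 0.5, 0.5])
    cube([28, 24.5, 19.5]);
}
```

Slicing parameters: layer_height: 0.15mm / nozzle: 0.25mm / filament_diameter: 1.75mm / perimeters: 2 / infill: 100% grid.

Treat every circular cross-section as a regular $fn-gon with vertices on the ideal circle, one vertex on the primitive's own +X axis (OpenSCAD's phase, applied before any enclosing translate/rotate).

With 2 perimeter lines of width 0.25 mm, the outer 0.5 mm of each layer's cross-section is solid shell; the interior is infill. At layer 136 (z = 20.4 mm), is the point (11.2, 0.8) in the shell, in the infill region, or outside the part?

At z = 20.4 mm: the cube is not intersected at this z (z outside [0, 11.5]); the cube at (6, -1) (footprint 20.5×13) is included at this height; the cylinder at (-1, 11.5) is not intersected at this z (z outside [7, 13]); the cube at (-1, 0.5) does not reach this height (z outside [0.5, 20]); Merging all regions: only the 20.5×13 cube at (6, -1) is present, so the union is just that shape — 1 connected region. Overall, the cross-section is a single solid region. The nearest boundary edge runs (6.00, -1.00)→(26.50, -1.00); distance from the point to it = 1.80 mm. The point is inside the cross-section and 1.80 mm from the nearest boundary — more than the 0.5 mm shell width (2 × 0.25), so it's in the infill interior.

infill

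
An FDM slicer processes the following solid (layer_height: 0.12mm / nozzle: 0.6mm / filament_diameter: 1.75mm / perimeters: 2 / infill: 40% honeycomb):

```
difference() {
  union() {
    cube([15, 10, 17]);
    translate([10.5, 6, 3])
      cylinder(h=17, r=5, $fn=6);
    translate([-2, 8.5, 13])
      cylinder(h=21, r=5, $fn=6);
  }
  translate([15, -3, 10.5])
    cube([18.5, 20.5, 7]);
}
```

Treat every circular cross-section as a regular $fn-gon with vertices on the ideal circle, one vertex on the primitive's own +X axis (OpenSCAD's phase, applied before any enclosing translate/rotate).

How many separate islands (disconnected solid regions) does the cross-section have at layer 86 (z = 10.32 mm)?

1

At z = 10.32 mm: the cube is present — its section is the full 15×10 rectangle; the cylinder at (10.5, 6): section is a regular 6-gon, circumradius r=5; the cylinder at (-2, 8.5) is not intersected at this z (z outside [13, 34]); Taking the union: the regions partially overlap (shared area 62.81 mm²), so overlapping operands fuse into one piece — 1 connected region; the cube at (15, -3) does not reach this height (z outside [10.5, 17.5]); After the difference (first − rest): none of the subtracted shapes is present at this height, so the result so far is unchanged — 1 connected region. Overall, the cross-section is a single solid region. Island count = 1.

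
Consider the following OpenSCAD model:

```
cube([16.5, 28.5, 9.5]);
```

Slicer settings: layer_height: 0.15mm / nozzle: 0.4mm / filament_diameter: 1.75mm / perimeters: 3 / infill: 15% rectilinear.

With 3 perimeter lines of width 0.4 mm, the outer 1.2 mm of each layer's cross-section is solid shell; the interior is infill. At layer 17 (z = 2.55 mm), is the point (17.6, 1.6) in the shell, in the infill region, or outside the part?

outside

At z = 2.55 mm: the 16.5×28.5 cube contributes its full rectangle. Overall, the cross-section is a single solid region. The nearest boundary edge runs (16.50, 0.00)→(16.50, 28.50); distance from the point to it = 1.10 mm. The point is not inside any of the regions above, so it lies outside the cross-section (1.10 mm from the nearest boundary).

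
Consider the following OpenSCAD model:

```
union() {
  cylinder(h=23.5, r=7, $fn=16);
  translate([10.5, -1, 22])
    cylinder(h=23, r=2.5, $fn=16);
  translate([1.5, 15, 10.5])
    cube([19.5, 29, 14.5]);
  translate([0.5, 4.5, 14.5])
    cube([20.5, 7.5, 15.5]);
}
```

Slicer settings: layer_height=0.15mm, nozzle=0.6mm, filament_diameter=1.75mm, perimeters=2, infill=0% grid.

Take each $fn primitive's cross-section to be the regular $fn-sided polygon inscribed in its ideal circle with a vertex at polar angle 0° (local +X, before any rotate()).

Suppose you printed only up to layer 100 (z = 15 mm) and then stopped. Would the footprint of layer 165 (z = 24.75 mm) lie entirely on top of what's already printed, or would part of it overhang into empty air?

Compare the two slices. At z = 15: the cylinder: section is a regular 16-gon, circumradius r=7 (area = (16/2)·7.000²·sin(360°/16) = 150.01 mm²); the cylinder at (10.5, -1) does not reach this height (z outside [22, 45]); the cube at (1.5, 15) (footprint 19.5×29) is included at this height (area 565.50 mm²); the cube at (0.5, 4.5) is present — its section is the full 20.5×7.5 rectangle (area 153.75 mm²); Taking the union: the regions partially overlap — summed areas 869.26 mm² minus the doubly-counted overlap 7.57 mm² gives 861.69 mm² — area = 861.69 mm². At z = 24.75: the cylinder does not reach this height (z outside [0, 23.5]); the cylinder at (10.5, -1): section is a regular 16-gon, circumradius r=2.5 (area = (16/2)·2.500²·sin(360°/16) = 19.13 mm²); the cube at (1.5, 15) (footprint 19.5×29) is included at this height (area 565.50 mm²); the cube at (0.5, 4.5) is present — its section is the full 20.5×7.5 rectangle (area 153.75 mm²); Combining (union): the 3 present regions are separate (no shared area or edge), so areas and boundary lengths simply add and each stays a separate island — area = 738.38 mm². Checking containment: at z = 24.75 the cross-section extends beyond the z = 15 cross-section by about 19.13 mm².

part overhangs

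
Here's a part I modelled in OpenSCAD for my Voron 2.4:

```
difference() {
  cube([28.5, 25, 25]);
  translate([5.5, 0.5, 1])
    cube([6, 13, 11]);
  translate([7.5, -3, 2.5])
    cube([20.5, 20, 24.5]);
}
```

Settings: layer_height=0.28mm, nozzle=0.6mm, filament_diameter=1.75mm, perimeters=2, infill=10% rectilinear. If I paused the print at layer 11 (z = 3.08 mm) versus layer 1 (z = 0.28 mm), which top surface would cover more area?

Layer 11 (z = 3.08): the cube (footprint 28.5×25) is included at this height (area 712.50 mm²); the cube at (5.5, 0.5) is present — its section is the full 6×13 rectangle (area 78.00 mm²); the cube at (7.5, -3) is present — its section is the full 20.5×20 rectangle (area 410.00 mm²); Taking the first minus the rest: starting from the 28.5×25 cube (712.50 mm²), the 6×13 cube at (5.5, 0.5) lies wholly inside it (removes its full 78.00 mm² and its 38.00 mm outline becomes a hole wall); the 20.5×20 cube at (7.5, -3) partially overlaps it — only the 296.50 mm² overlap (of its 410.00 mm²) is removed, clipping the outline — area = 338.00 mm². So its area = 338.00 mm². Layer 1 (z = 0.28): the cube (footprint 28.5×25) is included at this height (area 712.50 mm²); the cube at (5.5, 0.5) is not intersected at this z (z outside [1, 12]); the cube at (7.5, -3) does not reach this height (z outside [2.5, 27]); Subtracting the remaining from the first: none of the subtracted shapes is present at this height, so the 28.5×25 cube is unchanged — area = 712.50 mm². So its area = 712.50 mm². Layer 1 is larger (712.50 vs 338.00 mm²).

layer 1 (z = 0.28 mm)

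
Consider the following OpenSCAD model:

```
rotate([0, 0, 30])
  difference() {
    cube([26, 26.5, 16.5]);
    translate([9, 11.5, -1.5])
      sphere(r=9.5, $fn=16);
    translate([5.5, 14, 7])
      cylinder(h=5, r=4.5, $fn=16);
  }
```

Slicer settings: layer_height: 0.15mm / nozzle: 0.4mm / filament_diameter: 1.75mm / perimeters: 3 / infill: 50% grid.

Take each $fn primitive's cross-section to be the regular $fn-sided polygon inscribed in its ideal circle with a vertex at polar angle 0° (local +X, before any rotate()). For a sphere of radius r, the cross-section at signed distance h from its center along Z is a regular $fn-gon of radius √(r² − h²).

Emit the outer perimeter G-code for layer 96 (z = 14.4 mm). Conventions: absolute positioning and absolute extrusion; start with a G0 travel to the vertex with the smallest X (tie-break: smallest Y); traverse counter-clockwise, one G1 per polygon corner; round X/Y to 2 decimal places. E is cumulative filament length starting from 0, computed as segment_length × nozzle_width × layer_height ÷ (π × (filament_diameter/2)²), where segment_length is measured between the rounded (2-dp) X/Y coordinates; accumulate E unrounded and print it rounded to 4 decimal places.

At z = 14.4 mm: the cube (footprint 26×26.5) is included at this height; the sphere at (9, 11.5) does not reach this height (|z−center|=15.900 > r=9.5); the cylinder at (5.5, 14) is not intersected at this z (z outside [7, 12]); Subtracting the remaining from the first: none of the subtracted shapes is present at this height, so the 26×26.5 cube is unchanged — 1 connected region; (rotated 30° about Z; rotation is an isometry so areas/perimeters/island counts are preserved). The outline is a single polygon with 4 vertices. Extrusion per mm of travel: 0.4 × 0.15 / (π × 0.875²) = 0.024945. Accumulating E over each segment gives final E = 2.6194.

G0 X-13.25 Y22.95 Z14.40
G1 X0.00 Y0.00 E0.6611
G1 X22.52 Y13.00 E1.3097
G1 X9.27 Y35.95 E1.9707
G1 X-13.25 Y22.95 E2.6194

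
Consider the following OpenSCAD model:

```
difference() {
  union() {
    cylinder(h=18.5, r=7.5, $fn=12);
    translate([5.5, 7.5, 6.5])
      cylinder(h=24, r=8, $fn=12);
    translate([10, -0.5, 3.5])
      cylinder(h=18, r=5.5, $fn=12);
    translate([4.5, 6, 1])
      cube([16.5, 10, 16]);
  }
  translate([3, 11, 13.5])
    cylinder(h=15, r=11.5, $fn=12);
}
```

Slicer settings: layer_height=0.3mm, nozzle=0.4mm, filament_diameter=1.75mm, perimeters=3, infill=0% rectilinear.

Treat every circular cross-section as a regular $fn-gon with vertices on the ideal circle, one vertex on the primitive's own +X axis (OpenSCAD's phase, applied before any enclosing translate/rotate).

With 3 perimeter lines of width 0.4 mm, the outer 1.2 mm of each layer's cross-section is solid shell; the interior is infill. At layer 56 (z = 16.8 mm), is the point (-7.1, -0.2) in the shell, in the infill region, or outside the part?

At z = 16.8 mm: the r=7.5 cylinder gives a regular 12-gon of circumradius 7.5 (constant along its height); the cylinder at (5.5, 7.5): section is a regular 12-gon, circumradius r=8; the r=5.5 cylinder at (10, -0.5) gives a regular 12-gon of circumradius 5.5 (constant along its height); the cube at (4.5, 6) (footprint 16.5×10) is included at this height; Combining (union): the regions partially overlap (shared area 150.50 mm²), so overlapping operands fuse into one piece — 1 connected region; the r=11.5 cylinder at (3, 11) contributes a regular 12-gon of circumradius 11.5; Taking the first minus the rest: starting from that combined region, the r=11.5 cylinder at (3, 11) partially overlaps it — only the 232.06 mm² overlap (of its 396.75 mm²) is removed, clipping the outline — 2 connected regions. Overall, the cross-section has 2 separate islands. The nearest boundary edge runs (-6.50, -3.75)→(-7.50, 0.00); distance from the point to it = 0.33 mm. (Shell/infill is judged within the island containing the point — the largest one.) The point is inside the cross-section, 0.33 mm from the nearest boundary — within the 1.2 mm shell band (3 × 0.4).

shell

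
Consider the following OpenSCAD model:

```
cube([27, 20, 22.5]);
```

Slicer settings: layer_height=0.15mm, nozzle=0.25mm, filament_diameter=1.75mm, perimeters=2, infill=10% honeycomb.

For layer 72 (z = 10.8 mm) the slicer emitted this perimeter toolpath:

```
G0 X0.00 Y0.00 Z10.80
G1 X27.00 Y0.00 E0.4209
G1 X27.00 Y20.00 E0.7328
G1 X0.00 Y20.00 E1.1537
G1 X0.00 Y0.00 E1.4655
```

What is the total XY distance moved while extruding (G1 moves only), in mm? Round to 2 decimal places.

94.00 mm

Sum the Euclidean lengths of each G1 segment: total = 94.00 mm.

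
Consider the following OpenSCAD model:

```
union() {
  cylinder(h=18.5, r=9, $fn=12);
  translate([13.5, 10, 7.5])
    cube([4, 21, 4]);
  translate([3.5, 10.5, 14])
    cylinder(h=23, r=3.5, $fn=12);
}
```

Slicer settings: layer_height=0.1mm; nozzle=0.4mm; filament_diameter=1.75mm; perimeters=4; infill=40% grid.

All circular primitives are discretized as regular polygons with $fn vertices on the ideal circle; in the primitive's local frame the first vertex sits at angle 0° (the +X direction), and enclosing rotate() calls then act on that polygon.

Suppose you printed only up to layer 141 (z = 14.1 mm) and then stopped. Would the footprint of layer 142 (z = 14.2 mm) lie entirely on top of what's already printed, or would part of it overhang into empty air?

Compare the two slices. At z = 14.1: the cylinder: section is a regular 12-gon, circumradius r=9 (area = (12/2)·9.000²·sin(360°/12) = 243.00 mm²); the cube at (13.5, 10) is not intersected at this z (z outside [7.5, 11.5]); the r=3.5 cylinder at (3.5, 10.5) contributes a regular 12-gon of circumradius 3.5 (area = (12/2)·3.500²·sin(360°/12) = 36.75 mm²); Merging all regions: the regions partially overlap — summed areas 279.75 mm² minus the doubly-counted overlap 3.52 mm² gives 276.23 mm² — area = 276.23 mm². At z = 14.2: the cylinder: section is a regular 12-gon, circumradius r=9 (area = (12/2)·9.000²·sin(360°/12) = 243.00 mm²); the cube at (13.5, 10) does not reach this height (z outside [7.5, 11.5]); the r=3.5 cylinder at (3.5, 10.5) gives a regular 12-gon of circumradius 3.5 (constant along its height) (area = (12/2)·3.500²·sin(360°/12) = 36.75 mm²); Taking the union: the regions partially overlap — summed areas 279.75 mm² minus the doubly-counted overlap 3.52 mm² gives 276.23 mm² — area = 276.23 mm². Checking containment: the cross-section at z = 14.2 is a subset of the cross-section at z = 14.1.

entirely on top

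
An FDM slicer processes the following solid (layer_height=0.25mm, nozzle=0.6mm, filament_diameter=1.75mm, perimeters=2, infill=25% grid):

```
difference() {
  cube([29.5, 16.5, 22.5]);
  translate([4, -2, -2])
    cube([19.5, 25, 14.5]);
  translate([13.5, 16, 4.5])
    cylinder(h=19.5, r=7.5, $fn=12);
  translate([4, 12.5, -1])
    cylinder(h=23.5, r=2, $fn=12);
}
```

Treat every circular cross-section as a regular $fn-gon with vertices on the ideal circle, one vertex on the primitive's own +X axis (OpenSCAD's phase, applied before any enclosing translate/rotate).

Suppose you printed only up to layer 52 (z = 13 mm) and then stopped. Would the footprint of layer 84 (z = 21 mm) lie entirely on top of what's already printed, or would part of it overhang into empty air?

Compare the two slices. At z = 13: the cube (footprint 29.5×16.5) is included at this height (area 486.75 mm²); the cube at (4, -2) does not reach this height (z outside [-2, 12.5]); the r=7.5 cylinder at (13.5, 16) contributes a regular 12-gon of circumradius 7.5 (area = (12/2)·7.500²·sin(360°/12) = 168.75 mm²); the r=2 cylinder at (4, 12.5) contributes a regular 12-gon of circumradius 2 (area = (12/2)·2.000²·sin(360°/12) = 12.00 mm²); After the difference (first − rest): starting from the 29.5×16.5 cube (486.75 mm²), the r=7.5 cylinder at (13.5, 16) partially overlaps it — only the 91.81 mm² overlap (of its 168.75 mm²) is removed, clipping the outline; the r=2 cylinder at (4, 12.5) lies wholly inside it (removes its full 12.00 mm² and its 12.42 mm outline becomes a hole wall) — area = 382.94 mm². At z = 21: the cube (footprint 29.5×16.5) is included at this height (area 486.75 mm²); the cube at (4, -2) is absent (z outside [-2, 12.5]); the r=7.5 cylinder at (13.5, 16) gives a regular 12-gon of circumradius 7.5 (constant along its height) (area = (12/2)·7.500²·sin(360°/12) = 168.75 mm²); the r=2 cylinder at (4, 12.5) contributes a regular 12-gon of circumradius 2 (area = (12/2)·2.000²·sin(360°/12) = 12.00 mm²); Taking the first minus the rest: starting from the 29.5×16.5 cube (486.75 mm²), the r=7.5 cylinder at (13.5, 16) partially overlaps it — only the 91.81 mm² overlap (of its 168.75 mm²) is removed, clipping the outline; the r=2 cylinder at (4, 12.5) lies wholly inside it (removes its full 12.00 mm² and its 12.42 mm outline becomes a hole wall) — area = 382.94 mm². Checking containment: the cross-section at z = 21 is a subset of the cross-section at z = 13.

entirely on top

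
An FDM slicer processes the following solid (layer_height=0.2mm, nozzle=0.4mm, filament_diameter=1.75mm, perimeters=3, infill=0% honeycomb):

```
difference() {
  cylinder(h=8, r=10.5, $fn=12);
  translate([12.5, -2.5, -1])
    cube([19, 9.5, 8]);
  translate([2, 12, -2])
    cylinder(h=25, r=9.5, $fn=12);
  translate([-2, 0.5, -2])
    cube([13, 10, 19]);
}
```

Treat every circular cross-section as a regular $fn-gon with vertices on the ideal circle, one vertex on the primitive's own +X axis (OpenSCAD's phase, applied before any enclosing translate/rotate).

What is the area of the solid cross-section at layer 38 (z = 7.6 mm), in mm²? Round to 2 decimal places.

216.28 mm²

At z = 7.6 mm: the cylinder: section is a regular 12-gon, circumradius r=10.5 (area = (12/2)·10.500²·sin(360°/12) = 330.75 mm²); the cube at (12.5, -2.5) is absent (z outside [-1, 7]); the cylinder at (2, 12): section is a regular 12-gon, circumradius r=9.5 (area = (12/2)·9.500²·sin(360°/12) = 270.75 mm²); the 13×10 cube at (-2, 0.5) contributes its full rectangle (area 130.00 mm²); After the difference (first − rest): starting from the r=10.5 cylinder (330.75 mm²), the r=9.5 cylinder at (2, 12) partially overlaps it — only the 78.56 mm² overlap (of its 270.75 mm²) is removed, clipping the outline; the 13×10 cube at (-2, 0.5) partially overlaps it — only the 35.92 mm² overlap (of its 130.00 mm²) is removed, clipping the outline — area = 216.28 mm². Overall, the cross-section is a single solid region. Net area = 216.28 mm².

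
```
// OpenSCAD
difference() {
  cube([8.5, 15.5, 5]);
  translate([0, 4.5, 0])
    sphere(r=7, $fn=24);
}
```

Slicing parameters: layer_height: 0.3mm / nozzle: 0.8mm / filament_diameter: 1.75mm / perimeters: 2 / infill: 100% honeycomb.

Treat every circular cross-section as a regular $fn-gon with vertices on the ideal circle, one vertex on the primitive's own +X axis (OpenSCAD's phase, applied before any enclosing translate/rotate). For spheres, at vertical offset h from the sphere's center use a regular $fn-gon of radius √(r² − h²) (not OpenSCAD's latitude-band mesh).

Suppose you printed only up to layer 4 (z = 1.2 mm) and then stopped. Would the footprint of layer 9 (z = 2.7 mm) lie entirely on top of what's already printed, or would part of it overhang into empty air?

Compare the two slices. At z = 1.2: the cube (footprint 8.5×15.5) is included at this height (area 131.75 mm²); the r=7 sphere at (0, 4.5) contributes a regular 24-gon of circumradius √(7²−1.2²) = 6.896 (area = (24/2)·6.896²·sin(360°/24) = 147.71 mm²); Taking the first minus the rest: starting from the 8.5×15.5 cube (131.75 mm²), the r=7 sphere at (0, 4.5) partially overlaps it — only the 65.39 mm² overlap (of its 147.71 mm²) is removed, clipping the outline — area = 66.36 mm². At z = 2.7: the 8.5×15.5 cube contributes its full rectangle (area 131.75 mm²); the r=7 sphere at (0, 4.5) slices to a regular 24-gon of circumradius 6.458 (√(r²−h²) with h=2.7 from center) (area = (24/2)·6.458²·sin(360°/24) = 129.54 mm²); Taking the first minus the rest: starting from the 8.5×15.5 cube (131.75 mm²), the r=7 sphere at (0, 4.5) partially overlaps it — only the 58.70 mm² overlap (of its 129.54 mm²) is removed, clipping the outline — area = 73.05 mm². Checking containment: at z = 2.7 the cross-section extends beyond the z = 1.2 cross-section by about 6.69 mm².

part overhangs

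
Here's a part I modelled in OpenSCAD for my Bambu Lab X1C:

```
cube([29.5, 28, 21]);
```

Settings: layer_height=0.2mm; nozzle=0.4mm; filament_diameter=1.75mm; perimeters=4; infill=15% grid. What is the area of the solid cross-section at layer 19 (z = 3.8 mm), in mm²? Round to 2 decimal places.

826.00 mm²

At z = 3.8 mm: the cube (footprint 29.5×28) is included at this height (area 826.00 mm²). Overall, the cross-section is a single solid region. Net area = 826.00 mm².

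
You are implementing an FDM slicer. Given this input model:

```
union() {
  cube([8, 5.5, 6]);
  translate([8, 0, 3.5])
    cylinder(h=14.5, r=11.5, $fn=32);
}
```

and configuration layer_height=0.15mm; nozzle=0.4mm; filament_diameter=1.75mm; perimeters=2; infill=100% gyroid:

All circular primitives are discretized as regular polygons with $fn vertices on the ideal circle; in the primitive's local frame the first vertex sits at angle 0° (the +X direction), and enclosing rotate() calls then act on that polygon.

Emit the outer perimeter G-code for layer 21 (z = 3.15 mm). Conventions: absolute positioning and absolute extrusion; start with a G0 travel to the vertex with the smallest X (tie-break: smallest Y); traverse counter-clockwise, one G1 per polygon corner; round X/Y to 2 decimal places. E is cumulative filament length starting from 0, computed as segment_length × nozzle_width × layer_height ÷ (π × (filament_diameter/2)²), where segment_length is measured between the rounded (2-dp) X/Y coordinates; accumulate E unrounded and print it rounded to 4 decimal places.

G0 X0.00 Y0.00 Z3.15
G1 X8.00 Y0.00 E0.1996
G1 X8.00 Y5.50 E0.3368
G1 X0.00 Y5.50 E0.5363
G1 X0.00 Y0.00 E0.6735

At z = 3.15 mm: the 8×5.5 cube contributes its full rectangle; the cylinder at (8, 0) is not intersected at this z (z outside [3.5, 18]); Taking the union: only the 8×5.5 cube is present, so the union is just that shape — 1 connected region. The outline is a single polygon with 4 vertices. Extrusion per mm of travel: 0.4 × 0.15 / (π × 0.875²) = 0.024945. Accumulating E over each segment gives final E = 0.6735.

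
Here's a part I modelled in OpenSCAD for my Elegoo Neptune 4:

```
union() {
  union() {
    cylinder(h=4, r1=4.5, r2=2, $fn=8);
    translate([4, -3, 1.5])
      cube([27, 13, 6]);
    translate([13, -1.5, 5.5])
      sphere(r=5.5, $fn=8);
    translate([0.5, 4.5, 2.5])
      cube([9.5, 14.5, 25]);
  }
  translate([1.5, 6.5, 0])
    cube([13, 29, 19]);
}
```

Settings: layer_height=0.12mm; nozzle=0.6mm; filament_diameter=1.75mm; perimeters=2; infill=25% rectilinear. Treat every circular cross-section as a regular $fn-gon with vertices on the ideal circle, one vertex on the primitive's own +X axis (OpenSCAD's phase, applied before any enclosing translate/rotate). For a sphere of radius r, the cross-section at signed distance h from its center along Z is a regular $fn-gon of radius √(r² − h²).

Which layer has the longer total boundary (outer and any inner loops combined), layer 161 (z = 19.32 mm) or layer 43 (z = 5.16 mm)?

Layer 161 (z = 19.32): the cone is absent (z outside [0, 4]); the cube at (4, -3) is absent (z outside [1.5, 7.5]); the sphere at (13, -1.5) is not intersected at this z (|z−center|=13.820 > r=5.5); the 9.5×14.5 cube at (0.5, 4.5) contributes its full rectangle (perimeter 48.00 mm); Merging all regions: only the 9.5×14.5 cube at (0.5, 4.5) is present, so the union is just that shape — boundary = 48.00 mm; the cube at (1.5, 6.5) is not intersected at this z (z outside [0, 19]); Merging all regions: only that combined region is present, so the union is just that shape — boundary = 48.00 mm. So its perimeter = 48.00 mm. Layer 43 (z = 5.16): the cone is absent (z outside [0, 4]); the cube at (4, -3) (footprint 27×13) is included at this height (perimeter 80.00 mm); the sphere at (13, -1.5): section is a regular 8-gon, circumradius = √(r²−h²) = √(5.5²−0.34²) = 5.489 (perimeter = 2·8·5.489·sin(180°/8) = 33.61 mm); the cube at (0.5, 4.5) is present — its section is the full 9.5×14.5 rectangle (perimeter 48.00 mm); Merging all regions: the regions partially overlap (shared area 91.15 mm²), so the edge portions inside another operand are dropped and the merged outline is re-measured after clipping — boundary = 108.82 mm; the cube at (1.5, 6.5) (footprint 13×29) is included at this height (perimeter 84.00 mm); Combining (union): the regions partially overlap (shared area 122.00 mm²), so the edge portions inside another operand are dropped and the merged outline is re-measured after clipping — boundary = 141.82 mm. So its perimeter = 141.82 mm. Layer 43 is larger (141.82 vs 48.00 mm).

layer 43 (z = 5.16 mm)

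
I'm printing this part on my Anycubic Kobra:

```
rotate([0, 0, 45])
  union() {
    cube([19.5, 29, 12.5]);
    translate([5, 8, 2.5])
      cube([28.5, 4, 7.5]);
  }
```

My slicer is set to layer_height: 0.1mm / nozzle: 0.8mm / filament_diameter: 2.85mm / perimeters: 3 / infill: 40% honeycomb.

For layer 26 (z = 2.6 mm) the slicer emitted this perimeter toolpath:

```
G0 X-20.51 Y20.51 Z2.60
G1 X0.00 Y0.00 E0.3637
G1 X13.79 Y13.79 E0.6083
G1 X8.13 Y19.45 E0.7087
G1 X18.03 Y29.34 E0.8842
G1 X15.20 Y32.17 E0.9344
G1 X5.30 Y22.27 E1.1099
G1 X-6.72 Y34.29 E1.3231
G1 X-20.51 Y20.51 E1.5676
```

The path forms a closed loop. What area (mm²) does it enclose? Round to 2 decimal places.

Apply the shoelace formula to the sequence of (X, Y) vertices; enclosed area = 621.43 mm².

621.43 mm²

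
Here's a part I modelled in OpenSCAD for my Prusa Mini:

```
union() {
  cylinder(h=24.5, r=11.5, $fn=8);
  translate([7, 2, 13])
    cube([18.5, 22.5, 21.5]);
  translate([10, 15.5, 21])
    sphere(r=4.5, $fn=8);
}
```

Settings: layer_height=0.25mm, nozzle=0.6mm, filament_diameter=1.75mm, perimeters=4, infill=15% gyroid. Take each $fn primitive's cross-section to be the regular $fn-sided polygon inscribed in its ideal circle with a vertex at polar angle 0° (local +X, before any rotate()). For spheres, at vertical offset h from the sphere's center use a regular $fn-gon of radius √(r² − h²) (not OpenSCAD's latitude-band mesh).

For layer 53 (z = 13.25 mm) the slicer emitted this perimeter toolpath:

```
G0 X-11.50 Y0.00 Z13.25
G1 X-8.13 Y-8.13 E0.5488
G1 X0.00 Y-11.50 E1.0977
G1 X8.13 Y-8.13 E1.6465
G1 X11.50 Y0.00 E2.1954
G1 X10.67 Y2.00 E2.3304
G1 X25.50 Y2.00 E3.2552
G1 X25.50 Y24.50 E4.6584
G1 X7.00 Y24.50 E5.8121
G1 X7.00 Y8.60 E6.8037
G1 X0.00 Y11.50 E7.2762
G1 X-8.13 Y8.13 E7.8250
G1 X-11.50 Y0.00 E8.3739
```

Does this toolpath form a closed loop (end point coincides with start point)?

yes

Start point (G0): (-11.50, 0.00). End point (last G1): the path returns to the start — closed.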